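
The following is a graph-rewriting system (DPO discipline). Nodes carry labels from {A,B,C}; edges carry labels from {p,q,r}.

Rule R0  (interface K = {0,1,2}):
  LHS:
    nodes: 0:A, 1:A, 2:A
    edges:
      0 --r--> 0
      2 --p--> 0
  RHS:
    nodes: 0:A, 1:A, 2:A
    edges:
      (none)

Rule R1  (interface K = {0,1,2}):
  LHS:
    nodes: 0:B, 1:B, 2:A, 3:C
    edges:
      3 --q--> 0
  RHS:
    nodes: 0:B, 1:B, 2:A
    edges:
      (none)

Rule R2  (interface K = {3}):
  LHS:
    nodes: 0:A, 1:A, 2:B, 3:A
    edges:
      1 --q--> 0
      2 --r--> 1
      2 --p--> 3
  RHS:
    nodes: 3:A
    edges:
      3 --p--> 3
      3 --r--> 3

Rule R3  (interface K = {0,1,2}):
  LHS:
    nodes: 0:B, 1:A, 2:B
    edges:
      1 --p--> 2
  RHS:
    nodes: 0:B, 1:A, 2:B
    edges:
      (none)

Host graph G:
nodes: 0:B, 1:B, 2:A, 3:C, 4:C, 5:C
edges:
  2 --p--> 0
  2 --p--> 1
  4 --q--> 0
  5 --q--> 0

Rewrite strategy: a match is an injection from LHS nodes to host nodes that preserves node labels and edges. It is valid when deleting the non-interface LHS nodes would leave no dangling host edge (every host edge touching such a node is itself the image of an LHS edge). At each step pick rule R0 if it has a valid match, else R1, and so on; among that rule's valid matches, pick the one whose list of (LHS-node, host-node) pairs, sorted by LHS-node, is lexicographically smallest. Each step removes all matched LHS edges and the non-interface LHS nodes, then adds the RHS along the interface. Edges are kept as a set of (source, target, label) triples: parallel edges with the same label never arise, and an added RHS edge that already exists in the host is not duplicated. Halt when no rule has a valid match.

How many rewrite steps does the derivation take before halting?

start.  V:6 E:4  edges: 2-p->0 2-p->1 4-q->0 5-q->0
1. fire R1 via {0↦0, 1↦1, 2↦2, 3↦4}  →  V:5 E:3  edges: 2-p->0 2-p->1 5-q->0
2. fire R1 via {0↦0, 1↦1, 2↦2, 3↦5}  →  V:4 E:2  edges: 2-p->0 2-p->1
3. fire R3 via {0↦0, 1↦2, 2↦1}  →  V:4 E:1  edges: 2-p->0
4. fire R3 via {0↦1, 1↦2, 2↦0}  →  V:4 E:0  edges: ∅
halt: no rule applies after step 4

Answer: 4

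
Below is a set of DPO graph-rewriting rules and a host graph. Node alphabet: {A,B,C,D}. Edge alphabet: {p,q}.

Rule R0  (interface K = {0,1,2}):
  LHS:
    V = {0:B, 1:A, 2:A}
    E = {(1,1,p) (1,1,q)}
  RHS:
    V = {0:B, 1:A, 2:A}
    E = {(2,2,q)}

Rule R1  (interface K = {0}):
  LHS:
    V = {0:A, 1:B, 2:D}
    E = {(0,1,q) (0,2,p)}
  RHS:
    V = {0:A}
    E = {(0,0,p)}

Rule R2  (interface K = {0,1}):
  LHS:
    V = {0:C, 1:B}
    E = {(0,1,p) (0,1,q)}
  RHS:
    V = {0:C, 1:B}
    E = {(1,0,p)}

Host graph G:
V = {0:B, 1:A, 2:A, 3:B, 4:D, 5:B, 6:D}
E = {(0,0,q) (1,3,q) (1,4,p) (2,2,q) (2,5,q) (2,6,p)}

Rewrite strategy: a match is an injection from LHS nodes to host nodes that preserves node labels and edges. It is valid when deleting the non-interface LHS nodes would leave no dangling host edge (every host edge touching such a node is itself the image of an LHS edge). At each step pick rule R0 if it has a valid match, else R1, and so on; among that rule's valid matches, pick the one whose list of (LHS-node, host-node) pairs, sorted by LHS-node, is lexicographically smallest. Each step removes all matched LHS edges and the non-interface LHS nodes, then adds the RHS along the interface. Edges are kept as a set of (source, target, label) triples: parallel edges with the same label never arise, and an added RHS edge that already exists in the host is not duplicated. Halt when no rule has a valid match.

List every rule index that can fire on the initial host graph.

Answer: [R1]

Derivation:
R0: no valid match — LHS pattern not found
R1: 2 valid matches — {0↦1, 1↦3, 2↦4}, {0↦2, 1↦5, 2↦6}
R2: no valid match — LHS pattern not found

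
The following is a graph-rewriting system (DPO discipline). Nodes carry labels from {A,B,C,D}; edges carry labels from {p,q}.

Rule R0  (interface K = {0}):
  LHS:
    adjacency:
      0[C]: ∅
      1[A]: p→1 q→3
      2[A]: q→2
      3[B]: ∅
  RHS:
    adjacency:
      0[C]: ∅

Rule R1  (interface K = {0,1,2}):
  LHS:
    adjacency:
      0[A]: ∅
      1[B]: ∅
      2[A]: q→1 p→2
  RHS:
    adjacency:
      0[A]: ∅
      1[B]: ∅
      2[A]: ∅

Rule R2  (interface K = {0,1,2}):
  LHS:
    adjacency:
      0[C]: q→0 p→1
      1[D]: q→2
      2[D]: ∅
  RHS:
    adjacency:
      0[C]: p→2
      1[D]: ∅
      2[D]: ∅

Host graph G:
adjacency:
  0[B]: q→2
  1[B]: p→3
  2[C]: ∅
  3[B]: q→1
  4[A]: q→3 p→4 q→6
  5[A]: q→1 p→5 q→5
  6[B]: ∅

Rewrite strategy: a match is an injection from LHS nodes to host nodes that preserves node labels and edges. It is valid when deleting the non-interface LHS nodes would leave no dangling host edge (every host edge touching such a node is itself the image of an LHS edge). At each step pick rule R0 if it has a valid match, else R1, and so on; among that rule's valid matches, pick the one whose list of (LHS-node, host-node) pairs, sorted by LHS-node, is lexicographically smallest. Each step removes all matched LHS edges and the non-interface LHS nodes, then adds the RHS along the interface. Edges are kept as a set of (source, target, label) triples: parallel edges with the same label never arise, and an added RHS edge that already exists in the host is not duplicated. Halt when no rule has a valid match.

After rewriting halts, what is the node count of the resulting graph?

initial: |V|=7 |E|=9  E = 0-q->2 1-p->3 3-q->1 4-q->3 4-p->4 4-q->6 5-q->1 5-p->5 5-q->5
step 1: apply R1 at {0↦4, 1↦1, 2↦5}  → |V|=7 |E|=7  E = 0-q->2 1-p->3 3-q->1 4-q->3 4-p->4 4-q->6 5-q->5
step 2: apply R1 at {0↦5, 1↦3, 2↦4}  → |V|=7 |E|=5  E = 0-q->2 1-p->3 3-q->1 4-q->6 5-q->5
halt: no rule applies after step 2
NF nodes: {0:B, 1:B, 2:C, 3:B, 4:A, 5:A, 6:B}

Answer: 7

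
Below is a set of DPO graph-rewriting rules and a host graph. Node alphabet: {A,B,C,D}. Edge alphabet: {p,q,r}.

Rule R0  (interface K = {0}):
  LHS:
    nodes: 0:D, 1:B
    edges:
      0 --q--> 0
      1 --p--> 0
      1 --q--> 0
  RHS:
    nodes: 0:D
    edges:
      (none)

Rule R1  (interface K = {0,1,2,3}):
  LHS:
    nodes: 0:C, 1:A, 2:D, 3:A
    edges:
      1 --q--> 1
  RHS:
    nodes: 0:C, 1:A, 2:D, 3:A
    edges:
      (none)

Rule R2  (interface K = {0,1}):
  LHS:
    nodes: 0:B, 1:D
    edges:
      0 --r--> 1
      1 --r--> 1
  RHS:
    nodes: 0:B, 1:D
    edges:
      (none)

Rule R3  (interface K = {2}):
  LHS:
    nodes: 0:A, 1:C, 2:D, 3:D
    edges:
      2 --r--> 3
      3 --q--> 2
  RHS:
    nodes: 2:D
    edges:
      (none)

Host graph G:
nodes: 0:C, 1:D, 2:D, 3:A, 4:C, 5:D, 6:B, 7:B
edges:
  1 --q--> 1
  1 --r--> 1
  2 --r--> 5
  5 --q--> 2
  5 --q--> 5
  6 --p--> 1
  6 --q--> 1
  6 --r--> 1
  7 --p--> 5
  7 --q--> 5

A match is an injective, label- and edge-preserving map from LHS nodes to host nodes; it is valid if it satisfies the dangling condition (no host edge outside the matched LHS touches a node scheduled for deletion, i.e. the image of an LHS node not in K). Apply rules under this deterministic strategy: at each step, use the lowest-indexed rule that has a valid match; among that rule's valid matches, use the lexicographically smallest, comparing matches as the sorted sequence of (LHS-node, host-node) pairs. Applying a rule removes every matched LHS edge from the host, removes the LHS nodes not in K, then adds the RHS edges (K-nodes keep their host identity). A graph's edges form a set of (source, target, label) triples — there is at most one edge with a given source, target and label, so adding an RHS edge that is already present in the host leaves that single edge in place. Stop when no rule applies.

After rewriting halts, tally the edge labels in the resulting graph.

start.  V:8 E:10  edges: 1-q->1 1-r->1 2-r->5 5-q->2 5-q->5 6-p->1 6-q->1 6-r->1 7-p->5 7-q->5
1. fire R0 via {0↦5, 1↦7}  →  V:7 E:7  edges: 1-q->1 1-r->1 2-r->5 5-q->2 6-p->1 6-q->1 6-r->1
2. fire R2 via {0↦6, 1↦1}  →  V:7 E:5  edges: 1-q->1 2-r->5 5-q->2 6-p->1 6-q->1
3. fire R0 via {0↦1, 1↦6}  →  V:6 E:2  edges: 2-r->5 5-q->2
4. fire R3 via {0↦3, 1↦0, 2↦2, 3↦5}  →  V:3 E:0  edges: ∅
normal form: no rule applies after step 4
NF edges: []

Answer: (no edges)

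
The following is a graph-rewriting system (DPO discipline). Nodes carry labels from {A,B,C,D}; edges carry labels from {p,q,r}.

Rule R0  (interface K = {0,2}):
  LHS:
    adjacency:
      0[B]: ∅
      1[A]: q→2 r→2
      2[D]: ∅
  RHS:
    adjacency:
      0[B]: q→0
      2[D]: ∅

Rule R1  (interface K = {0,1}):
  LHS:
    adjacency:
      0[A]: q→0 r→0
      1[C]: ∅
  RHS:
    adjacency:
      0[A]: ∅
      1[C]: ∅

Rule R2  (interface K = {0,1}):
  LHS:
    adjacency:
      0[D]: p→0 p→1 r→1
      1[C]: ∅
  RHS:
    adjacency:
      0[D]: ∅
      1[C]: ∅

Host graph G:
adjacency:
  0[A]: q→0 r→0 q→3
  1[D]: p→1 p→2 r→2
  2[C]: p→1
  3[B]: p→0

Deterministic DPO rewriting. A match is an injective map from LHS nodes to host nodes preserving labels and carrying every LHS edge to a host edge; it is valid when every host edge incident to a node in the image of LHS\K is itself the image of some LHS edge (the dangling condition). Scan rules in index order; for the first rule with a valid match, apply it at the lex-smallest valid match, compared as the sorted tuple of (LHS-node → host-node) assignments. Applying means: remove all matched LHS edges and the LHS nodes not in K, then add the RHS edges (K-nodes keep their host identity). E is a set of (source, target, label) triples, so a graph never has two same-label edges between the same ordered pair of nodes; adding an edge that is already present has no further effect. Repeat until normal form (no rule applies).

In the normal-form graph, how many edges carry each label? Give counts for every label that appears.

[0] host  ⇒  4 nodes, 8 edges  {0-q->0 0-r->0 0-q->3 1-p->1 1-p->2 1-r->2 2-p->1 3-p->0}
[1] R1 @ {0↦0, 1↦2}  ⇒  4 nodes, 6 edges  {0-q->3 1-p->1 1-p->2 1-r->2 2-p->1 3-p->0}
[2] R2 @ {0↦1, 1↦2}  ⇒  4 nodes, 3 edges  {0-q->3 2-p->1 3-p->0}
final graph: no rule applies after step 2
NF edges: [(0, 3, 'q'), (2, 1, 'p'), (3, 0, 'p')]

Answer: p:2 q:1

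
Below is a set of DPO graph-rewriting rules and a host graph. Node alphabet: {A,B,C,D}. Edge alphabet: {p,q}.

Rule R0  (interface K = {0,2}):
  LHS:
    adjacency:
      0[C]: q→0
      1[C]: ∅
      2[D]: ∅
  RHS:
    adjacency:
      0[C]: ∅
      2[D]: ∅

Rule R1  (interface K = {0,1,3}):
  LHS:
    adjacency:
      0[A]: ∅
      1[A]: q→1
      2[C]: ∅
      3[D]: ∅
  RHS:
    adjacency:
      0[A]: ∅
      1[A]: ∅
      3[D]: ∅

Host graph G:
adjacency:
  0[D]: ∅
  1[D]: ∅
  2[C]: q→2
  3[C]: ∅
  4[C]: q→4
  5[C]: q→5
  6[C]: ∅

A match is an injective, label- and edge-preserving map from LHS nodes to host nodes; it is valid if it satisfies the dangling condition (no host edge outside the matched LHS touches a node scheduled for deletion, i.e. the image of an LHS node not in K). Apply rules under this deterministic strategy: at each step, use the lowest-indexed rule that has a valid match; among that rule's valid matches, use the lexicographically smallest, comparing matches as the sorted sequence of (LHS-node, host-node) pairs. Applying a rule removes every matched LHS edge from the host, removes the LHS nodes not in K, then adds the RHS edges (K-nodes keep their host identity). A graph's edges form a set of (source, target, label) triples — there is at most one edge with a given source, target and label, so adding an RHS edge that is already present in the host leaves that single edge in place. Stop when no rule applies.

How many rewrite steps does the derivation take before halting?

Answer: 3

Rewrite trace:
initial: |V|=7 |E|=3  E = 2-q->2 4-q->4 5-q->5
step 1: apply R0 at {0↦2, 1↦3, 2↦0}  → |V|=6 |E|=2  E = 4-q->4 5-q->5
step 2: apply R0 at {0↦4, 1↦2, 2↦0}  → |V|=5 |E|=1  E = 5-q->5
step 3: apply R0 at {0↦5, 1↦4, 2↦0}  → |V|=4 |E|=0  E = ∅
final graph: no rule applies after step 3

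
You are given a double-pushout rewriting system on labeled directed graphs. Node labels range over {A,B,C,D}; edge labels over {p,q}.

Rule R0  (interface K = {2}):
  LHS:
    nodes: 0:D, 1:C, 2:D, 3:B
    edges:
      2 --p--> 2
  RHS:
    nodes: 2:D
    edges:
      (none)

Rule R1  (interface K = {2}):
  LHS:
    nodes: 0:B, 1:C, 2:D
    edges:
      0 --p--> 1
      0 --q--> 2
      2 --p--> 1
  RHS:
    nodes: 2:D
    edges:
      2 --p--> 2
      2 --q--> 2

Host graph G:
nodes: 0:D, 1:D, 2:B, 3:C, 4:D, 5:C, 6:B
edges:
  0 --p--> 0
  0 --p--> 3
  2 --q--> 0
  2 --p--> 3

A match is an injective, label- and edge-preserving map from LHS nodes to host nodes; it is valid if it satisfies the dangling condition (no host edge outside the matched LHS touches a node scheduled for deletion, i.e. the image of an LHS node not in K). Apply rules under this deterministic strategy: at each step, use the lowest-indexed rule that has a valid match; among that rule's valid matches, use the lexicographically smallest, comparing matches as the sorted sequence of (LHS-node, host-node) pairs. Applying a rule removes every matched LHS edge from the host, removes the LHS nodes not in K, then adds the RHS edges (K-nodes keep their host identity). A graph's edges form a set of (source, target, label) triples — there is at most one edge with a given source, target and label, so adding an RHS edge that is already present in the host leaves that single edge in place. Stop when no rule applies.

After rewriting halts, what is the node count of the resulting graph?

start.  V:7 E:4  edges: 0-p->0 0-p->3 2-q->0 2-p->3
1. fire R0 via {0↦1, 1↦5, 2↦0, 3↦6}  →  V:4 E:3  edges: 0-p->3 2-q->0 2-p->3
2. fire R1 via {0↦2, 1↦3, 2↦0}  →  V:2 E:2  edges: 0-p->0 0-q->0
final graph: no rule applies after step 2
NF nodes: {0:D, 4:D}

Answer: 2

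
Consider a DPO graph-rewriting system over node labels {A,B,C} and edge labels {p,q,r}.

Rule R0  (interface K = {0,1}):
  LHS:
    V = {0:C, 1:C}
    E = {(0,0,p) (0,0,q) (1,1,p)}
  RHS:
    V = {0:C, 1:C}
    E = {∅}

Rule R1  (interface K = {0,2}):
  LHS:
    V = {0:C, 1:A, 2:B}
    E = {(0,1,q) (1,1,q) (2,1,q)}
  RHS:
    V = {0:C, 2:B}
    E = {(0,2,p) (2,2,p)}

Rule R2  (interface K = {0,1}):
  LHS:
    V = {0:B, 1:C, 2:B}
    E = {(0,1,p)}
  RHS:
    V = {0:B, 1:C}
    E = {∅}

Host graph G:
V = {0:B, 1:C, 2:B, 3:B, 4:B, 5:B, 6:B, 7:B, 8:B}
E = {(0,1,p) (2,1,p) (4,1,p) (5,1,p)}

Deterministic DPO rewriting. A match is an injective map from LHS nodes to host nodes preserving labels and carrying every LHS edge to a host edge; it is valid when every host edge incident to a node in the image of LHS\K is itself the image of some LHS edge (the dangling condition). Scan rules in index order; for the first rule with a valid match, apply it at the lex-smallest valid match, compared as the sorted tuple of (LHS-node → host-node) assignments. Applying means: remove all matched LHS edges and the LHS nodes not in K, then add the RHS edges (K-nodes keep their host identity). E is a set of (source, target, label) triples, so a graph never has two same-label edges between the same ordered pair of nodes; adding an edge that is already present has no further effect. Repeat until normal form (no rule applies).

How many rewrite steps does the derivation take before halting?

start.  V:9 E:4  edges: 0-p->1 2-p->1 4-p->1 5-p->1
1. fire R2 via {0↦0, 1↦1, 2↦3}  →  V:8 E:3  edges: 2-p->1 4-p->1 5-p->1
2. fire R2 via {0↦2, 1↦1, 2↦0}  →  V:7 E:2  edges: 4-p->1 5-p->1
3. fire R2 via {0↦4, 1↦1, 2↦2}  →  V:6 E:1  edges: 5-p->1
4. fire R2 via {0↦5, 1↦1, 2↦4}  →  V:5 E:0  edges: ∅
final graph: no rule applies after step 4

Answer: 4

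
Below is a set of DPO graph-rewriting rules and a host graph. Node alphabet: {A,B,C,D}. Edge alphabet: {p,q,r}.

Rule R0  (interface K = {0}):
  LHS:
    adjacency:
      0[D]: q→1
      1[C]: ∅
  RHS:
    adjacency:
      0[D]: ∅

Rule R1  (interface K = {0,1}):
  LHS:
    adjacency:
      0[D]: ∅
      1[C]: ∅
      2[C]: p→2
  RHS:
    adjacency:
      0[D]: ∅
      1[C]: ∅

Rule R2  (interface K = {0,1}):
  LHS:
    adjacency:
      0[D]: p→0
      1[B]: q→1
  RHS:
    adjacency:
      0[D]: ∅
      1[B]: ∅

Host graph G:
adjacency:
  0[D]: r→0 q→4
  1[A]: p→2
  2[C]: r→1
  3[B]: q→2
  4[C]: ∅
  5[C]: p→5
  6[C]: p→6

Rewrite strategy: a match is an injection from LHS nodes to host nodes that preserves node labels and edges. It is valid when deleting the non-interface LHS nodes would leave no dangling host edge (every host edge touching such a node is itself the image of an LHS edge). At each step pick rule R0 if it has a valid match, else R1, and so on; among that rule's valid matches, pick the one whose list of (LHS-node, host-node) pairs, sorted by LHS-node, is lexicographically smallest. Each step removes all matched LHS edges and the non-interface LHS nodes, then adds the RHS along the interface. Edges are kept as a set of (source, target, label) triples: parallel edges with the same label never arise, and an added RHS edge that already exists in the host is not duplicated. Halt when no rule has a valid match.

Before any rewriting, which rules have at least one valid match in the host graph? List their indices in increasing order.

R0: 1 valid match — {0↦0, 1↦4}
R1: 6 valid matches — {0↦0, 1↦2, 2↦5}, {0↦0, 1↦2, 2↦6}, {0↦0, 1↦4, 2↦5} (+3 more)
R2: no valid match — LHS pattern not found

Answer: [R0,R1]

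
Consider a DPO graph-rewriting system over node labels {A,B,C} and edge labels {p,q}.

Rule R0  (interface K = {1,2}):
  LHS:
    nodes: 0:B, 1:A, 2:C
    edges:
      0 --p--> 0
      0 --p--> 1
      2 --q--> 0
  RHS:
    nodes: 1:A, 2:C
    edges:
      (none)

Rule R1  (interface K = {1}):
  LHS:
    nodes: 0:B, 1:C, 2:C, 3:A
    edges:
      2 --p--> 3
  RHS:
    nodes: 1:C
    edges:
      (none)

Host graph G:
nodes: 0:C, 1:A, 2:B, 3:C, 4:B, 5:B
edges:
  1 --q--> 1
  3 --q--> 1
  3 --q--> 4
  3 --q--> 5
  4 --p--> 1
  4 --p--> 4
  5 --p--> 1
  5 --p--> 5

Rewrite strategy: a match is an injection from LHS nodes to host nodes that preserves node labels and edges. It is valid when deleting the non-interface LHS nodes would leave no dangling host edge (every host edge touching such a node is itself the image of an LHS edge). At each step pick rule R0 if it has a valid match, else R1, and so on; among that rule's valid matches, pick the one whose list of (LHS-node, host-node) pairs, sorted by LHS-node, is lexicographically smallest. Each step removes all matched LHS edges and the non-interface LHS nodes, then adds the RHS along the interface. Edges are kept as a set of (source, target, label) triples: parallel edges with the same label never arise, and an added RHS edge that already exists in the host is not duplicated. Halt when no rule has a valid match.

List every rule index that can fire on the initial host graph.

Answer: [R0]

Derivation:
R0: 2 valid matches — {0↦4, 1↦1, 2↦3}, {0↦5, 1↦1, 2↦3}
R1: no valid match — LHS pattern not found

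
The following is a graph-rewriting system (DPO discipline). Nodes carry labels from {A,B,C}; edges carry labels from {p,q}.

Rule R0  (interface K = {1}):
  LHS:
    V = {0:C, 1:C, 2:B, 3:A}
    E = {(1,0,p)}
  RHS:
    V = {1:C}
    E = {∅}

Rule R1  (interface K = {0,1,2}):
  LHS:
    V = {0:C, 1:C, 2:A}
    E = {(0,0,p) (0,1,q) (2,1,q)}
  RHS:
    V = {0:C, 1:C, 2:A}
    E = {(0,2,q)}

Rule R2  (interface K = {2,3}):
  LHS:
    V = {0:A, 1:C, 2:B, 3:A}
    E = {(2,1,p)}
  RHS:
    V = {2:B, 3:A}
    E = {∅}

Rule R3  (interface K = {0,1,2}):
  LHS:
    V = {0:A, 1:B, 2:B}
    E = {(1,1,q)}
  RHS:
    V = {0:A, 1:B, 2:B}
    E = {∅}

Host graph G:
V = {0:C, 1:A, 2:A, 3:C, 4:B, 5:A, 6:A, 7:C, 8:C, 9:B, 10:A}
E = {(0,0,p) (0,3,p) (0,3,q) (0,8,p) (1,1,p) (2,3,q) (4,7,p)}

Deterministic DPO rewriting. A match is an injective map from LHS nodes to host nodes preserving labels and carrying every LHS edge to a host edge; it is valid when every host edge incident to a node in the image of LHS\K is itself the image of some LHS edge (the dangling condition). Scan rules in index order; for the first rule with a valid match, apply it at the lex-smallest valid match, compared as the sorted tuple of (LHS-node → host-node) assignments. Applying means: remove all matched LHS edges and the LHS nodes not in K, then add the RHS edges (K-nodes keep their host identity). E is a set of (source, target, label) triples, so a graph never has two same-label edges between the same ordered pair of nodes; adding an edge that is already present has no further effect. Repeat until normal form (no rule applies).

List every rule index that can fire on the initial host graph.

R0: 3 valid matches — {0↦8, 1↦0, 2↦9, 3↦5}, {0↦8, 1↦0, 2↦9, 3↦6}, {0↦8, 1↦0, 2↦9, 3↦10}
R1: 1 valid match — {0↦0, 1↦3, 2↦2}
R2: 12 valid matches — {0↦5, 1↦7, 2↦4, 3↦1}, {0↦5, 1↦7, 2↦4, 3↦2}, {0↦5, 1↦7, 2↦4, 3↦6} (+9 more)
R3: no valid match — LHS pattern not found

Answer: [R0,R1,R2]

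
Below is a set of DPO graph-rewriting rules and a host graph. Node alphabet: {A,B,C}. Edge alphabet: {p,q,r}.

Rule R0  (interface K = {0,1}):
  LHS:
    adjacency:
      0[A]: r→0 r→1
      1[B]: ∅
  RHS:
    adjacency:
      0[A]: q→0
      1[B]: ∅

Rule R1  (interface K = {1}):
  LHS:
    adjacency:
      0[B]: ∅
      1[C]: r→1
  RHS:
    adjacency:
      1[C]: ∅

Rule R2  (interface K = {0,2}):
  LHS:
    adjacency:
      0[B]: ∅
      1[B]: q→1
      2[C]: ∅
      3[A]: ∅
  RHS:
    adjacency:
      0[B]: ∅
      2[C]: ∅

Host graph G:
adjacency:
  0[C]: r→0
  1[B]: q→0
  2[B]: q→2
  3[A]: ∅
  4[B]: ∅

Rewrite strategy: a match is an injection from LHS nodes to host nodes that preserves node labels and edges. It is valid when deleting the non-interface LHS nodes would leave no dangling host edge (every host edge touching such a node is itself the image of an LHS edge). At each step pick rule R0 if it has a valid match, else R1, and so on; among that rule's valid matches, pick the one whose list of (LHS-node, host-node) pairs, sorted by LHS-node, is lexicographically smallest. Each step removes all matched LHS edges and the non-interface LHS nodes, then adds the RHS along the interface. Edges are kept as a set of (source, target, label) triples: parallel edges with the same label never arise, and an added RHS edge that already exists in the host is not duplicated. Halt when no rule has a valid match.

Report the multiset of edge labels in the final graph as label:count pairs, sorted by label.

initial: |V|=5 |E|=3  E = 0-r->0 1-q->0 2-q->2
step 1: apply R1 at {0↦4, 1↦0}  → |V|=4 |E|=2  E = 1-q->0 2-q->2
step 2: apply R2 at {0↦1, 1↦2, 2↦0, 3↦3}  → |V|=2 |E|=1  E = 1-q->0
final graph: no rule applies after step 2
NF edges: [(1, 0, 'q')]

Answer: q:1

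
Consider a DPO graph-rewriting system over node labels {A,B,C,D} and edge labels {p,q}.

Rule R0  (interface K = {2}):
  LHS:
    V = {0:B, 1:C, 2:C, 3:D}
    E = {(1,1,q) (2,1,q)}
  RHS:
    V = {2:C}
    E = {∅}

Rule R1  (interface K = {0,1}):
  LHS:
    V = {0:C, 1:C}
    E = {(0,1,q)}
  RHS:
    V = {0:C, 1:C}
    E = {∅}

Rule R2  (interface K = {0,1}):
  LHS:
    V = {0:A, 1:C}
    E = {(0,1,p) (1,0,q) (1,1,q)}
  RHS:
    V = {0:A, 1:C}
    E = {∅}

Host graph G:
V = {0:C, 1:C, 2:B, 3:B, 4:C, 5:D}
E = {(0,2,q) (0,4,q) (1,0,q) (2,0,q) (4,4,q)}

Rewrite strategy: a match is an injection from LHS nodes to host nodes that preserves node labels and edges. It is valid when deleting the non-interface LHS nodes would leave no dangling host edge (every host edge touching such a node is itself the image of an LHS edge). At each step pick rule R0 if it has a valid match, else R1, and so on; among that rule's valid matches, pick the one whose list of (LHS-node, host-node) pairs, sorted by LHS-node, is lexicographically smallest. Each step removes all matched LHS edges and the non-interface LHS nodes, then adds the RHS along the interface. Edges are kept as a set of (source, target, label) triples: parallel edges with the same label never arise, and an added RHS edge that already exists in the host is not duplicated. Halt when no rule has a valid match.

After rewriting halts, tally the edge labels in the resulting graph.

start.  V:6 E:5  edges: 0-q->2 0-q->4 1-q->0 2-q->0 4-q->4
1. fire R0 via {0↦3, 1↦4, 2↦0, 3↦5}  →  V:3 E:3  edges: 0-q->2 1-q->0 2-q->0
2. fire R1 via {0↦1, 1↦0}  →  V:3 E:2  edges: 0-q->2 2-q->0
normal form: no rule applies after step 2
NF edges: [(0, 2, 'q'), (2, 0, 'q')]

Answer: q:2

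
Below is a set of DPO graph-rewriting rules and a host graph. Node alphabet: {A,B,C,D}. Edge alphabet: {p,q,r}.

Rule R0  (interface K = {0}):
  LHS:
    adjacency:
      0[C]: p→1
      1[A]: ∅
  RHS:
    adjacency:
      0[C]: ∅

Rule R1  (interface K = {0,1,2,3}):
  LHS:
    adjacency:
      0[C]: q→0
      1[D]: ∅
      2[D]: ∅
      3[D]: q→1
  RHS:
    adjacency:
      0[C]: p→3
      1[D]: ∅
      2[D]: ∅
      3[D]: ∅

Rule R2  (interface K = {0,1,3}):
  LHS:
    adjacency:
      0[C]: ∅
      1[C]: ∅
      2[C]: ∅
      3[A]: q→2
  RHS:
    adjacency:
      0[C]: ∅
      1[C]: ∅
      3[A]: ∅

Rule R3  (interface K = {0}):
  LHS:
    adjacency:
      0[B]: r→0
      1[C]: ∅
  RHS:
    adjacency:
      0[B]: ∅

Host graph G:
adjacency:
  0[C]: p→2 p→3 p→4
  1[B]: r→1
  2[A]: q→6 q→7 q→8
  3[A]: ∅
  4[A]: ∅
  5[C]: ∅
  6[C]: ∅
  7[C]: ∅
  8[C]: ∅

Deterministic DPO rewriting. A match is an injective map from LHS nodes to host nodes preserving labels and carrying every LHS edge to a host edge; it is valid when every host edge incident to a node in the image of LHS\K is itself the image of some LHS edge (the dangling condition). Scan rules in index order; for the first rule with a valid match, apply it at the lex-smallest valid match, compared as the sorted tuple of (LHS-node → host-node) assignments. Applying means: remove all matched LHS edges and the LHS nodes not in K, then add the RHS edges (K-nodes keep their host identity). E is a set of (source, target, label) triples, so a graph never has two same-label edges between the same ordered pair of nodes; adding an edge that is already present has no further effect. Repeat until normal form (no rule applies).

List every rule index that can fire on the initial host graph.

R0: 2 valid matches — {0↦0, 1↦3}, {0↦0, 1↦4}
R1: no valid match — LHS pattern not found
R2: 36 valid matches — {0↦0, 1↦5, 2↦6, 3↦2}, {0↦0, 1↦5, 2↦7, 3↦2}, {0↦0, 1↦5, 2↦8, 3↦2} (+33 more)
R3: 1 valid match — {0↦1, 1↦5}

Answer: [R0,R2,R3]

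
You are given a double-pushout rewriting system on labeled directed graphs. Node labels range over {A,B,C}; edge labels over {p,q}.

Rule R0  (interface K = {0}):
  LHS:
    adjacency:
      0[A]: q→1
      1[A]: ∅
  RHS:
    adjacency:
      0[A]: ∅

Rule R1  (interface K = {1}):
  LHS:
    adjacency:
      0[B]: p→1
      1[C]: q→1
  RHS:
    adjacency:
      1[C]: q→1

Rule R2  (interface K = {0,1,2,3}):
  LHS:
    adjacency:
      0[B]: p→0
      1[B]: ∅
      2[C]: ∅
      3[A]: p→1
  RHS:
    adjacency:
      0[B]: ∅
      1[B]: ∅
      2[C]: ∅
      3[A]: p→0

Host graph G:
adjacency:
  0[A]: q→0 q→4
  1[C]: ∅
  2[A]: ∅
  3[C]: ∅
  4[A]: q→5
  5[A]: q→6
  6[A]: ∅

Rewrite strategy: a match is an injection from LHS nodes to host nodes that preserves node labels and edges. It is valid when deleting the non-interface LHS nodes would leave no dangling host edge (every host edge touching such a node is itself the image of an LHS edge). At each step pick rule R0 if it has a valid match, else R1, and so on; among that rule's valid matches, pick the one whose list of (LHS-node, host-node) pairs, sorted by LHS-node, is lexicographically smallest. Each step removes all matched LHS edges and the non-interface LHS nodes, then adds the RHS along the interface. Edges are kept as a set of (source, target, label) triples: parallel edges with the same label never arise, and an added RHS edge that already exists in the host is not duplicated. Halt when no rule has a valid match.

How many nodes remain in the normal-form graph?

Answer: 4

Derivation:
initial: |V|=7 |E|=4  E = 0-q->0 0-q->4 4-q->5 5-q->6
step 1: apply R0 at {0↦5, 1↦6}  → |V|=6 |E|=3  E = 0-q->0 0-q->4 4-q->5
step 2: apply R0 at {0↦4, 1↦5}  → |V|=5 |E|=2  E = 0-q->0 0-q->4
step 3: apply R0 at {0↦0, 1↦4}  → |V|=4 |E|=1  E = 0-q->0
normal form: no rule applies after step 3
NF nodes: {0:A, 1:C, 2:A, 3:C}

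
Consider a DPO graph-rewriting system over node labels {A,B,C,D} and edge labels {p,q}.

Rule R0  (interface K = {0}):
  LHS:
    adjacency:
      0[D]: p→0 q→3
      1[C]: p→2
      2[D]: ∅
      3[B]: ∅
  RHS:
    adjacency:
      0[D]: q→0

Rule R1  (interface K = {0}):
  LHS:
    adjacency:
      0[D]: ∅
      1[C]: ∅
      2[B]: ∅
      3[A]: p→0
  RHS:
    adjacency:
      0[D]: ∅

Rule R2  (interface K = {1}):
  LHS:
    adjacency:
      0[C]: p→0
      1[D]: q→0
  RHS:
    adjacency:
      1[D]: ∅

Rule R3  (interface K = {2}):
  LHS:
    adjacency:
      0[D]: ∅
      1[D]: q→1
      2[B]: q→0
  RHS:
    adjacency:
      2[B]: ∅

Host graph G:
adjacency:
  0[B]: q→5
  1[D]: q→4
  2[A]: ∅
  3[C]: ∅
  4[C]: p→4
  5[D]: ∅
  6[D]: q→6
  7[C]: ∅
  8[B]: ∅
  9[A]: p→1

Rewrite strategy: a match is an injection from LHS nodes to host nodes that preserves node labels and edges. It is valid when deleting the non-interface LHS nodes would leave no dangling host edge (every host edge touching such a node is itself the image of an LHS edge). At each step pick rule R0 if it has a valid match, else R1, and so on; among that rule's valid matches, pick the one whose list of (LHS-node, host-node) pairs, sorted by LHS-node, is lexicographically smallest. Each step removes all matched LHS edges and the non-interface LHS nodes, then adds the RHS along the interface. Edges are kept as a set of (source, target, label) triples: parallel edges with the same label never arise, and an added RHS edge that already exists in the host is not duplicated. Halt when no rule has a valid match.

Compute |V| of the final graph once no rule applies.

initial: |V|=10 |E|=5  E = 0-q->5 1-q->4 4-p->4 6-q->6 9-p->1
step 1: apply R1 at {0↦1, 1↦3, 2↦8, 3↦9}  → |V|=7 |E|=4  E = 0-q->5 1-q->4 4-p->4 6-q->6
step 2: apply R2 at {0↦4, 1↦1}  → |V|=6 |E|=2  E = 0-q->5 6-q->6
step 3: apply R3 at {0↦5, 1↦6, 2↦0}  → |V|=4 |E|=0  E = ∅
normal form: no rule applies after step 3
NF nodes: {0:B, 1:D, 2:A, 7:C}

Answer: 4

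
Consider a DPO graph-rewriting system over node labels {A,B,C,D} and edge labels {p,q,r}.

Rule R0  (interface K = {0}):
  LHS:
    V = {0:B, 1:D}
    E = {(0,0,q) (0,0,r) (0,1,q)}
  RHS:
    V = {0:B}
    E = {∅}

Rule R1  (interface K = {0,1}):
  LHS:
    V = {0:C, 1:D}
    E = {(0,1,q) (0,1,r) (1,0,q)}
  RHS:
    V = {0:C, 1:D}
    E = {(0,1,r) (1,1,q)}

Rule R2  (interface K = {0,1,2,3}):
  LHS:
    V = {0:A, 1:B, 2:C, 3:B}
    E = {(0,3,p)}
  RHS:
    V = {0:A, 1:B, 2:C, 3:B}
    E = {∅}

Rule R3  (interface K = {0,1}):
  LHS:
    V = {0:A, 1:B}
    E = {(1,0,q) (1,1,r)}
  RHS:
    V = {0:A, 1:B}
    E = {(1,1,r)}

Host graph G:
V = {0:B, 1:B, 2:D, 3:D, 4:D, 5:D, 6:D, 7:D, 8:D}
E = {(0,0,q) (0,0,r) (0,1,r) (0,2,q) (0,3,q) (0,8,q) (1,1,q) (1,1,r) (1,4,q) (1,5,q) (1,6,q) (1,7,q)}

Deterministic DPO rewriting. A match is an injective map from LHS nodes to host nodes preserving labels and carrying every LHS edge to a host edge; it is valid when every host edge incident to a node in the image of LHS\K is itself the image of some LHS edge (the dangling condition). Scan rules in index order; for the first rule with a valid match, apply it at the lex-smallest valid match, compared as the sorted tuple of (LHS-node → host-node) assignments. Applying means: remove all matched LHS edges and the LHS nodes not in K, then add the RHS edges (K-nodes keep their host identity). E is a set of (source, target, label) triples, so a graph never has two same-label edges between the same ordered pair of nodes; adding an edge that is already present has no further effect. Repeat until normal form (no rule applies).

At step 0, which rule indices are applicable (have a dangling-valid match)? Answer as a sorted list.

R0: 7 valid matches — {0↦0, 1↦2}, {0↦0, 1↦3}, {0↦0, 1↦8} (+4 more)
R1: no valid match — LHS pattern not found
R2: no valid match — LHS pattern not found
R3: no valid match — LHS pattern not found

Answer: [R0]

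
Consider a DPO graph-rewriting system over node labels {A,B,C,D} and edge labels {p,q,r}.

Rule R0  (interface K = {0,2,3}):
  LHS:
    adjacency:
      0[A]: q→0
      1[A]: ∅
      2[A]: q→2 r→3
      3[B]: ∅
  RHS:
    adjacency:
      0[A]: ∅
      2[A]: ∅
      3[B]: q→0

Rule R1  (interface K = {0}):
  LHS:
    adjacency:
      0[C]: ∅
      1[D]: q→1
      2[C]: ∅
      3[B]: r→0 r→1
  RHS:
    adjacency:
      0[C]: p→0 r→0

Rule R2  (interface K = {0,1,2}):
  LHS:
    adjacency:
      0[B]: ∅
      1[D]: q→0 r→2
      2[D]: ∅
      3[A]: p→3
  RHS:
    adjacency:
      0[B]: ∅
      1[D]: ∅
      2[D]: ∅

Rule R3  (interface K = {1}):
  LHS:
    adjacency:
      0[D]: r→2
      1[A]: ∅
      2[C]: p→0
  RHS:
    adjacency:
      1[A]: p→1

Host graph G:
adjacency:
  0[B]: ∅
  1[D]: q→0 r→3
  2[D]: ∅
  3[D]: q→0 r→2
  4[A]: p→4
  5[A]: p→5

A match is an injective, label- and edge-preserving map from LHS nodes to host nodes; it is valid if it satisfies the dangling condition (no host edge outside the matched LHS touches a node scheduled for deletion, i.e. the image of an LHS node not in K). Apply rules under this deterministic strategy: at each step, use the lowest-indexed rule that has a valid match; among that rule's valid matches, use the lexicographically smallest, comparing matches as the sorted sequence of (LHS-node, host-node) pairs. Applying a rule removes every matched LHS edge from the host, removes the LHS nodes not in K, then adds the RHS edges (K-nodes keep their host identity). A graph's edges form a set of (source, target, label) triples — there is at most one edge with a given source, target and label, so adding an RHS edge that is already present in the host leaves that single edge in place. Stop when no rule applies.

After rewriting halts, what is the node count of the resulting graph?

start.  V:6 E:6  edges: 1-q->0 1-r->3 3-q->0 3-r->2 4-p->4 5-p->5
1. fire R2 via {0↦0, 1↦1, 2↦3, 3↦4}  →  V:5 E:3  edges: 3-q->0 3-r->2 5-p->5
2. fire R2 via {0↦0, 1↦3, 2↦2, 3↦5}  →  V:4 E:0  edges: ∅
final graph: no rule applies after step 2
NF nodes: {0:B, 1:D, 2:D, 3:D}

Answer: 4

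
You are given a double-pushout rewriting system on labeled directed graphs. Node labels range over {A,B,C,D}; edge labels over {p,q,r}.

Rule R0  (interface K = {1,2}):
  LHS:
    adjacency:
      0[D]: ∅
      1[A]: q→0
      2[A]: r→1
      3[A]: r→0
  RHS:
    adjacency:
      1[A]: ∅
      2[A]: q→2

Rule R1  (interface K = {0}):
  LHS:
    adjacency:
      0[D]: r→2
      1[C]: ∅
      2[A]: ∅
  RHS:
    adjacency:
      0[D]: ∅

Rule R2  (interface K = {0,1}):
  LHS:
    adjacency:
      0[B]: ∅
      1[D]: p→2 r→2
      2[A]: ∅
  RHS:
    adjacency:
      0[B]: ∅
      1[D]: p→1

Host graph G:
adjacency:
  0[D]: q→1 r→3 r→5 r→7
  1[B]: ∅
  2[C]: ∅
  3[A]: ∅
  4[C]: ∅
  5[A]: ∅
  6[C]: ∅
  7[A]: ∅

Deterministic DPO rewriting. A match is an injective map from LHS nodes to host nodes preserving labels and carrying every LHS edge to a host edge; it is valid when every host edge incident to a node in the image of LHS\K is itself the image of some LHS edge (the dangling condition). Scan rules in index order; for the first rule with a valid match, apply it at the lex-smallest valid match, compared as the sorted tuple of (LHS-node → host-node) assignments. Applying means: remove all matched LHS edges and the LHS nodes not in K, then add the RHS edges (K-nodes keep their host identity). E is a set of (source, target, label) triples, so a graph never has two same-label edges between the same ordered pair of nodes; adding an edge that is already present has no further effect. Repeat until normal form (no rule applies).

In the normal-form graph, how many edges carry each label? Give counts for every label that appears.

Answer: q:1

Steps:
[0] host  ⇒  8 nodes, 4 edges  {0-q->1 0-r->3 0-r->5 0-r->7}
[1] R1 @ {0↦0, 1↦2, 2↦3}  ⇒  6 nodes, 3 edges  {0-q->1 0-r->5 0-r->7}
[2] R1 @ {0↦0, 1↦4, 2↦5}  ⇒  4 nodes, 2 edges  {0-q->1 0-r->7}
[3] R1 @ {0↦0, 1↦6, 2↦7}  ⇒  2 nodes, 1 edges  {0-q->1}
normal form: no rule applies after step 3
NF edges: [(0, 1, 'q')]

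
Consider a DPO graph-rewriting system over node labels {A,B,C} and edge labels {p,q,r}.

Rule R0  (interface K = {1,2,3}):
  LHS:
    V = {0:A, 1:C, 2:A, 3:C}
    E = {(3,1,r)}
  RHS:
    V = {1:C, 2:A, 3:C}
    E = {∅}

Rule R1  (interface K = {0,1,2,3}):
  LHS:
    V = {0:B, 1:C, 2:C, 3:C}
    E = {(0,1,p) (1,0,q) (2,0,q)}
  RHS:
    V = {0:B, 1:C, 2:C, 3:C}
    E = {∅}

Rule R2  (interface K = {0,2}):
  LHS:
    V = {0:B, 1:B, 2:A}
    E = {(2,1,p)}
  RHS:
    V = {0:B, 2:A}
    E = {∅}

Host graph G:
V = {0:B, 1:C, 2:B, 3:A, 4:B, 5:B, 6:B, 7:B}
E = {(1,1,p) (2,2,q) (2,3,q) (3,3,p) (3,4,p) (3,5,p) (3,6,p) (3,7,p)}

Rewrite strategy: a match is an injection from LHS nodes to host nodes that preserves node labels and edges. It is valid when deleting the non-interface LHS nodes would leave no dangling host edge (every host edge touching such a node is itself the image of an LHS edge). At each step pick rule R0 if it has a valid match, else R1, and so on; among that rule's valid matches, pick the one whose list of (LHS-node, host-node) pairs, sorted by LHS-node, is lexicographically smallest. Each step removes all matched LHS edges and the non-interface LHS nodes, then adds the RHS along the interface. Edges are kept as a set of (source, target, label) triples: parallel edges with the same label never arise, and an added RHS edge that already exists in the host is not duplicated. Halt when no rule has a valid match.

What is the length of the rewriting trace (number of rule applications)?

start.  V:8 E:8  edges: 1-p->1 2-q->2 2-q->3 3-p->3 3-p->4 3-p->5 3-p->6 3-p->7
1. fire R2 via {0↦0, 1↦4, 2↦3}  →  V:7 E:7  edges: 1-p->1 2-q->2 2-q->3 3-p->3 3-p->5 3-p->6 3-p->7
2. fire R2 via {0↦0, 1↦5, 2↦3}  →  V:6 E:6  edges: 1-p->1 2-q->2 2-q->3 3-p->3 3-p->6 3-p->7
3. fire R2 via {0↦0, 1↦6, 2↦3}  →  V:5 E:5  edges: 1-p->1 2-q->2 2-q->3 3-p->3 3-p->7
4. fire R2 via {0↦0, 1↦7, 2↦3}  →  V:4 E:4  edges: 1-p->1 2-q->2 2-q->3 3-p->3
final graph: no rule applies after step 4

Answer: 4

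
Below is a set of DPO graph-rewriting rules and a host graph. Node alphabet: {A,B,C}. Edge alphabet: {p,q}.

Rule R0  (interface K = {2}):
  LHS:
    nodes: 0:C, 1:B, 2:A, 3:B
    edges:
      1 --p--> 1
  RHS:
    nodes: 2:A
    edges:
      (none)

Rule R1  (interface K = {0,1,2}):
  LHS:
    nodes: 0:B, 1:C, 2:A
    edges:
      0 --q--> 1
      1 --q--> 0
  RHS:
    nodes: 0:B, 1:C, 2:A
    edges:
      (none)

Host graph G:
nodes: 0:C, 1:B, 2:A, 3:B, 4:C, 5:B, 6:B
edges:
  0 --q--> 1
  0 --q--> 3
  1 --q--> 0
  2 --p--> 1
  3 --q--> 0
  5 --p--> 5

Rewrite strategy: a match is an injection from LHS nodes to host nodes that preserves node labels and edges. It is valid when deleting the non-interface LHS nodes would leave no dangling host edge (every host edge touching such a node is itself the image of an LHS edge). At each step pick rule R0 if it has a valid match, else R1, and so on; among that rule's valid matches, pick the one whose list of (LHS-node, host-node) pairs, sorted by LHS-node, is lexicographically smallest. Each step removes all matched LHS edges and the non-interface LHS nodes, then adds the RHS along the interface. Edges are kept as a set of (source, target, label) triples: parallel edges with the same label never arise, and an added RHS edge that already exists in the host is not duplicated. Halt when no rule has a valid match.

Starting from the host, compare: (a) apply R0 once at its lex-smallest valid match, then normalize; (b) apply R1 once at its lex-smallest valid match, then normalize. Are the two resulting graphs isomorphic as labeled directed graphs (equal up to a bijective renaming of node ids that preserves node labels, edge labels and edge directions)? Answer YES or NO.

branch R0-first: apply at {0↦4, 1↦5, 2↦2, 3↦6} → |E|=5, then 2 more step(s) → NF |V|=4 |E|=1 V={0:C, 1:B, 2:A, 3:B} E=2-p->1
branch R1-first: apply at {0↦1, 1↦0, 2↦2} → |E|=4, then 2 more step(s) → NF |V|=4 |E|=1 V={0:C, 1:B, 2:A, 3:B} E=2-p->1
graphs isomorphic (equal up to label-preserving node renaming)

Answer: YES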